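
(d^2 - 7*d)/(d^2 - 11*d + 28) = d/(d - 4)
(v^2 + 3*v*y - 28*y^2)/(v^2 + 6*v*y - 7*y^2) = (-v + 4*y)/(-v + y)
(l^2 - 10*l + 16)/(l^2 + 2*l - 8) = (l - 8)/(l + 4)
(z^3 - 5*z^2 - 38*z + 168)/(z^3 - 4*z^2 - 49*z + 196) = (z + 6)/(z + 7)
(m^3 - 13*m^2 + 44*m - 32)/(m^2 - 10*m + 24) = (m^2 - 9*m + 8)/(m - 6)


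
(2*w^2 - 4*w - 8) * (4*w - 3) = 8*w^3 - 22*w^2 - 20*w + 24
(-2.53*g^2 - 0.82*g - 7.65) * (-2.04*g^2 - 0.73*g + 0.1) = 5.1612*g^4 + 3.5197*g^3 + 15.9516*g^2 + 5.5025*g - 0.765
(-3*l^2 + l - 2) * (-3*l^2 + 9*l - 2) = 9*l^4 - 30*l^3 + 21*l^2 - 20*l + 4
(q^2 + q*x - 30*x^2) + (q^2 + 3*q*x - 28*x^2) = 2*q^2 + 4*q*x - 58*x^2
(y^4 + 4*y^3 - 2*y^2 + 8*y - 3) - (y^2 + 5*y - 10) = y^4 + 4*y^3 - 3*y^2 + 3*y + 7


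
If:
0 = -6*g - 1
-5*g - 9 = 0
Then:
No Solution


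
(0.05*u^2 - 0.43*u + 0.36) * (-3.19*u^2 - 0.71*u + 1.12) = -0.1595*u^4 + 1.3362*u^3 - 0.7871*u^2 - 0.7372*u + 0.4032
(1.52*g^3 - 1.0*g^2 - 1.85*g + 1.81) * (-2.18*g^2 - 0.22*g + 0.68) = -3.3136*g^5 + 1.8456*g^4 + 5.2866*g^3 - 4.2188*g^2 - 1.6562*g + 1.2308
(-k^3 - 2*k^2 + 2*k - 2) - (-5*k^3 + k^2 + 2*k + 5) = 4*k^3 - 3*k^2 - 7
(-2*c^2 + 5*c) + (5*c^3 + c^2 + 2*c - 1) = 5*c^3 - c^2 + 7*c - 1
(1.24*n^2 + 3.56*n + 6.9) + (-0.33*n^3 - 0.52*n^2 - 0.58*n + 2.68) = -0.33*n^3 + 0.72*n^2 + 2.98*n + 9.58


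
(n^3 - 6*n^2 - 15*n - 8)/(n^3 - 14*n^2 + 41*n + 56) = (n + 1)/(n - 7)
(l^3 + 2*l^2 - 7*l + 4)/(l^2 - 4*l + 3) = (l^2 + 3*l - 4)/(l - 3)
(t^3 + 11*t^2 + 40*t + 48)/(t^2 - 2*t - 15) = (t^2 + 8*t + 16)/(t - 5)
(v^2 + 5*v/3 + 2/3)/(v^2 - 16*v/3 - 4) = (v + 1)/(v - 6)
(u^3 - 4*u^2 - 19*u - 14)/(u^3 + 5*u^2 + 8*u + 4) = (u - 7)/(u + 2)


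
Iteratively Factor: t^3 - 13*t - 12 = (t - 4)*(t^2 + 4*t + 3) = (t - 4)*(t + 1)*(t + 3)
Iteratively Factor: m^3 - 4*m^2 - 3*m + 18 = (m - 3)*(m^2 - m - 6) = (m - 3)^2*(m + 2)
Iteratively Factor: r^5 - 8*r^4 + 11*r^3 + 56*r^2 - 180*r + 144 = (r - 2)*(r^4 - 6*r^3 - r^2 + 54*r - 72) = (r - 2)^2*(r^3 - 4*r^2 - 9*r + 36) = (r - 2)^2*(r + 3)*(r^2 - 7*r + 12) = (r - 4)*(r - 2)^2*(r + 3)*(r - 3)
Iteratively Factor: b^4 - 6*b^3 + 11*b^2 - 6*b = (b - 1)*(b^3 - 5*b^2 + 6*b) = (b - 3)*(b - 1)*(b^2 - 2*b) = (b - 3)*(b - 2)*(b - 1)*(b)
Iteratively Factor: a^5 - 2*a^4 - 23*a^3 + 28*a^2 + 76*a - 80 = (a + 4)*(a^4 - 6*a^3 + a^2 + 24*a - 20) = (a + 2)*(a + 4)*(a^3 - 8*a^2 + 17*a - 10) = (a - 1)*(a + 2)*(a + 4)*(a^2 - 7*a + 10) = (a - 2)*(a - 1)*(a + 2)*(a + 4)*(a - 5)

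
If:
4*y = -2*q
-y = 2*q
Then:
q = 0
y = 0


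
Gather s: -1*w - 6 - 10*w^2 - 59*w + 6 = -10*w^2 - 60*w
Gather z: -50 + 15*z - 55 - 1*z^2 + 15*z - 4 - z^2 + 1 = -2*z^2 + 30*z - 108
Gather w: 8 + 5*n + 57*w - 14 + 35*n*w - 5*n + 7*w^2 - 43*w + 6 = 7*w^2 + w*(35*n + 14)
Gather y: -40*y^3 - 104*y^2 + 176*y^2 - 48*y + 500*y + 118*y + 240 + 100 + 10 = -40*y^3 + 72*y^2 + 570*y + 350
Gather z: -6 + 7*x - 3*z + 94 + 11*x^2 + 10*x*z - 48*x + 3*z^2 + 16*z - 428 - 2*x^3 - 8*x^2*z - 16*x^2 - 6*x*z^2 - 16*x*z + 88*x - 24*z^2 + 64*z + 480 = -2*x^3 - 5*x^2 + 47*x + z^2*(-6*x - 21) + z*(-8*x^2 - 6*x + 77) + 140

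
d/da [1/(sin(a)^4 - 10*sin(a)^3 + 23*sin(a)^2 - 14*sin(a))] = 2*(-2*sin(a)^3 + 15*sin(a)^2 - 23*sin(a) + 7)*cos(a)/((sin(a)^3 - 10*sin(a)^2 + 23*sin(a) - 14)^2*sin(a)^2)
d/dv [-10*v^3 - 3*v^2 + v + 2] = -30*v^2 - 6*v + 1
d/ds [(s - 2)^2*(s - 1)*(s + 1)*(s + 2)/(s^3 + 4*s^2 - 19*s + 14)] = 2*(s^3 + 11*s^2 + 7*s - 12)/(s^2 + 14*s + 49)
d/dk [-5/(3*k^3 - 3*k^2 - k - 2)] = 5*(9*k^2 - 6*k - 1)/(-3*k^3 + 3*k^2 + k + 2)^2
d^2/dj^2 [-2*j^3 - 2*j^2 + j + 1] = -12*j - 4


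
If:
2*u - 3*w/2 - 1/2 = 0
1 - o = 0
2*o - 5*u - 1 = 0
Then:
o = 1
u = 1/5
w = -1/15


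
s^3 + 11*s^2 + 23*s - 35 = (s - 1)*(s + 5)*(s + 7)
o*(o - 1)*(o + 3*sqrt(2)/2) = o^3 - o^2 + 3*sqrt(2)*o^2/2 - 3*sqrt(2)*o/2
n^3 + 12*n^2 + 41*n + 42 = (n + 2)*(n + 3)*(n + 7)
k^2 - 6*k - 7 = (k - 7)*(k + 1)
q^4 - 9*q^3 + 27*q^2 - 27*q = q*(q - 3)^3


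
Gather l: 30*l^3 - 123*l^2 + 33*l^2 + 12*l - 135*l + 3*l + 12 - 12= 30*l^3 - 90*l^2 - 120*l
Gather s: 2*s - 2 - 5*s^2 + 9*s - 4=-5*s^2 + 11*s - 6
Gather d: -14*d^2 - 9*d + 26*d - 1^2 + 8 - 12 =-14*d^2 + 17*d - 5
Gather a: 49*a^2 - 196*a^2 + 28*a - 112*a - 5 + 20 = -147*a^2 - 84*a + 15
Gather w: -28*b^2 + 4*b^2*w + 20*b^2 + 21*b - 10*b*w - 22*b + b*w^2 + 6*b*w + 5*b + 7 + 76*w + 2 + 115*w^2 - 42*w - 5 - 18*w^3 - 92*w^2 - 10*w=-8*b^2 + 4*b - 18*w^3 + w^2*(b + 23) + w*(4*b^2 - 4*b + 24) + 4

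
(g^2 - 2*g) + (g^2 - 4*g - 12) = 2*g^2 - 6*g - 12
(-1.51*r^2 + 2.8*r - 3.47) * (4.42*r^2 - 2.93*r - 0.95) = -6.6742*r^4 + 16.8003*r^3 - 22.1069*r^2 + 7.5071*r + 3.2965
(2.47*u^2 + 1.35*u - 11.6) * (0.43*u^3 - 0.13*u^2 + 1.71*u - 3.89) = 1.0621*u^5 + 0.2594*u^4 - 0.9398*u^3 - 5.7918*u^2 - 25.0875*u + 45.124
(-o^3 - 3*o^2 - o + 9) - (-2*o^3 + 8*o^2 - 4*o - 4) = o^3 - 11*o^2 + 3*o + 13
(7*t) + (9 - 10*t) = 9 - 3*t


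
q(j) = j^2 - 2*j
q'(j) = 2*j - 2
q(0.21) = -0.38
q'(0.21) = -1.58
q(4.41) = 10.63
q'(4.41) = 6.82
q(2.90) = 2.61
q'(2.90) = 3.80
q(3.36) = 4.57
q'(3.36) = 4.72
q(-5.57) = 42.16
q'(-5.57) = -13.14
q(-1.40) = 4.76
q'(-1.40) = -4.80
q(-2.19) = 9.18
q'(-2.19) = -6.38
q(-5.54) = 41.77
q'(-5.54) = -13.08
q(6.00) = 24.00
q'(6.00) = 10.00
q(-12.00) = 168.00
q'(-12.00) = -26.00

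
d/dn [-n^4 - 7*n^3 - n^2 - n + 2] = -4*n^3 - 21*n^2 - 2*n - 1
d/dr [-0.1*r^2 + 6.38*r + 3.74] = 6.38 - 0.2*r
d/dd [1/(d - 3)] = -1/(d - 3)^2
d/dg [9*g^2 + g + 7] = 18*g + 1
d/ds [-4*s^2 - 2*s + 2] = -8*s - 2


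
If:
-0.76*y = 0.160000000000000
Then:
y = -0.21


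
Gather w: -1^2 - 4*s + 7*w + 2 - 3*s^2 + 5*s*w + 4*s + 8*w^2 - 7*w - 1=-3*s^2 + 5*s*w + 8*w^2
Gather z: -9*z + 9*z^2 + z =9*z^2 - 8*z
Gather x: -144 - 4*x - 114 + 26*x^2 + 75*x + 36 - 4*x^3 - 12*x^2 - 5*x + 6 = -4*x^3 + 14*x^2 + 66*x - 216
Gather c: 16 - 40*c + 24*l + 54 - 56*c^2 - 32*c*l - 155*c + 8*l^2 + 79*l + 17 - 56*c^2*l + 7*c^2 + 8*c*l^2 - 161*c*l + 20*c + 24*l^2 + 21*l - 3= c^2*(-56*l - 49) + c*(8*l^2 - 193*l - 175) + 32*l^2 + 124*l + 84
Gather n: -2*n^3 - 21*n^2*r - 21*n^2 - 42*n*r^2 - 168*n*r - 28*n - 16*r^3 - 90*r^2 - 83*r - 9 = -2*n^3 + n^2*(-21*r - 21) + n*(-42*r^2 - 168*r - 28) - 16*r^3 - 90*r^2 - 83*r - 9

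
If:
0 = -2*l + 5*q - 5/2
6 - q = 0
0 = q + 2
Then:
No Solution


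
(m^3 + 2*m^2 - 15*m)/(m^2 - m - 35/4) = 4*m*(-m^2 - 2*m + 15)/(-4*m^2 + 4*m + 35)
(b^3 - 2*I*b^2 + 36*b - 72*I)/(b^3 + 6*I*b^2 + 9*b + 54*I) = (b^2 - 8*I*b - 12)/(b^2 + 9)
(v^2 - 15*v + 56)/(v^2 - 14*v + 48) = (v - 7)/(v - 6)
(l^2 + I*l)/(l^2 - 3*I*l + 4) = l/(l - 4*I)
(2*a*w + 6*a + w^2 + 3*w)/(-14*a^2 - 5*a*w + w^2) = (w + 3)/(-7*a + w)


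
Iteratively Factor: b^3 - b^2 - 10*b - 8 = (b + 1)*(b^2 - 2*b - 8) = (b - 4)*(b + 1)*(b + 2)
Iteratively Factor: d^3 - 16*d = (d)*(d^2 - 16) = d*(d + 4)*(d - 4)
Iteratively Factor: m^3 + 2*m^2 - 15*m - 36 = (m + 3)*(m^2 - m - 12) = (m - 4)*(m + 3)*(m + 3)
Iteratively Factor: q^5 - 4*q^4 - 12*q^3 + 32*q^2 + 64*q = (q + 2)*(q^4 - 6*q^3 + 32*q) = q*(q + 2)*(q^3 - 6*q^2 + 32) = q*(q + 2)^2*(q^2 - 8*q + 16) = q*(q - 4)*(q + 2)^2*(q - 4)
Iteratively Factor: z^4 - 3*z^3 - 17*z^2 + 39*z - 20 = (z - 1)*(z^3 - 2*z^2 - 19*z + 20) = (z - 1)^2*(z^2 - z - 20) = (z - 5)*(z - 1)^2*(z + 4)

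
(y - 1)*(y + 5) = y^2 + 4*y - 5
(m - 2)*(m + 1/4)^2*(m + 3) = m^4 + 3*m^3/2 - 87*m^2/16 - 47*m/16 - 3/8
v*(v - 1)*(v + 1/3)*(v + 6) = v^4 + 16*v^3/3 - 13*v^2/3 - 2*v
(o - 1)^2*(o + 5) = o^3 + 3*o^2 - 9*o + 5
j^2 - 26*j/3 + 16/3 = (j - 8)*(j - 2/3)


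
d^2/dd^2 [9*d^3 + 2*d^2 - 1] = 54*d + 4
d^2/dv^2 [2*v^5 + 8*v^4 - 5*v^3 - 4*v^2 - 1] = 40*v^3 + 96*v^2 - 30*v - 8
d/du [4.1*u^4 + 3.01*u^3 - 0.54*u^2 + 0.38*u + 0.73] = 16.4*u^3 + 9.03*u^2 - 1.08*u + 0.38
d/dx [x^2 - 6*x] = 2*x - 6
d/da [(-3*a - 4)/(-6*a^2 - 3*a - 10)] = 6*(-3*a^2 - 8*a + 3)/(36*a^4 + 36*a^3 + 129*a^2 + 60*a + 100)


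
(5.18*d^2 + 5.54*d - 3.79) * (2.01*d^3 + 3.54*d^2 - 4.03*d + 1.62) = 10.4118*d^5 + 29.4726*d^4 - 8.8817*d^3 - 27.3512*d^2 + 24.2485*d - 6.1398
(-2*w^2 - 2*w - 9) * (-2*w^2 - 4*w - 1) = 4*w^4 + 12*w^3 + 28*w^2 + 38*w + 9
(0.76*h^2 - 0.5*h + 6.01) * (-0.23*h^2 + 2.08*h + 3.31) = -0.1748*h^4 + 1.6958*h^3 + 0.0932999999999999*h^2 + 10.8458*h + 19.8931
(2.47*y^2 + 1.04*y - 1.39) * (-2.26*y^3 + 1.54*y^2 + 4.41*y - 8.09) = -5.5822*y^5 + 1.4534*y^4 + 15.6357*y^3 - 17.5365*y^2 - 14.5435*y + 11.2451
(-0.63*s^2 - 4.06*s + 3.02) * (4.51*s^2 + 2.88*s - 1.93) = -2.8413*s^4 - 20.125*s^3 + 3.1433*s^2 + 16.5334*s - 5.8286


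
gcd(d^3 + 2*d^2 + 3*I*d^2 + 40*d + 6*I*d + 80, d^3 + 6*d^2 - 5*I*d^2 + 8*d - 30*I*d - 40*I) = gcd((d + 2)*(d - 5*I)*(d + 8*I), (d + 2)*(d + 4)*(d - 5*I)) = d^2 + d*(2 - 5*I) - 10*I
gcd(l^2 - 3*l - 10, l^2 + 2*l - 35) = l - 5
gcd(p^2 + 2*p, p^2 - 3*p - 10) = p + 2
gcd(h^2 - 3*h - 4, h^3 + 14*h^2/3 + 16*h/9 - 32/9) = 1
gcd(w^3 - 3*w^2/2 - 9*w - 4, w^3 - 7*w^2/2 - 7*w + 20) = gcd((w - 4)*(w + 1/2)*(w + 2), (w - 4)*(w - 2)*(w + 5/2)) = w - 4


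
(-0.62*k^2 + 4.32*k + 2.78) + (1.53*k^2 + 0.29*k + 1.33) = 0.91*k^2 + 4.61*k + 4.11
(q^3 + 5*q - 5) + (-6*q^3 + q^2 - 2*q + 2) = -5*q^3 + q^2 + 3*q - 3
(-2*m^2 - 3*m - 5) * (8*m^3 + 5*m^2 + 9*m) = -16*m^5 - 34*m^4 - 73*m^3 - 52*m^2 - 45*m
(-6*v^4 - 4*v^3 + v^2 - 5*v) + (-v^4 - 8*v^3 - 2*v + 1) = -7*v^4 - 12*v^3 + v^2 - 7*v + 1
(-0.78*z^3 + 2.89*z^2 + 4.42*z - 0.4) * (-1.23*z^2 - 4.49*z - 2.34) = 0.9594*z^5 - 0.0524999999999998*z^4 - 16.5875*z^3 - 26.1164*z^2 - 8.5468*z + 0.936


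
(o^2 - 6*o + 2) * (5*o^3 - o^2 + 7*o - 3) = 5*o^5 - 31*o^4 + 23*o^3 - 47*o^2 + 32*o - 6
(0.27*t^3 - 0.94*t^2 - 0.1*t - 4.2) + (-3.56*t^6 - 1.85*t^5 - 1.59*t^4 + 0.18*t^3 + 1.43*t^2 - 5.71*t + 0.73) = -3.56*t^6 - 1.85*t^5 - 1.59*t^4 + 0.45*t^3 + 0.49*t^2 - 5.81*t - 3.47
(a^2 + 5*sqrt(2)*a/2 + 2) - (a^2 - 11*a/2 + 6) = 5*sqrt(2)*a/2 + 11*a/2 - 4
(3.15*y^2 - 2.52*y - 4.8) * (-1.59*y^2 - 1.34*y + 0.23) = -5.0085*y^4 - 0.2142*y^3 + 11.7333*y^2 + 5.8524*y - 1.104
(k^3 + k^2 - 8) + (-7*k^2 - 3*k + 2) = k^3 - 6*k^2 - 3*k - 6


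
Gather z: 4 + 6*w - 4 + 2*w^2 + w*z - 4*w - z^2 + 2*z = 2*w^2 + 2*w - z^2 + z*(w + 2)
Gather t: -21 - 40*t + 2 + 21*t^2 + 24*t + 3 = 21*t^2 - 16*t - 16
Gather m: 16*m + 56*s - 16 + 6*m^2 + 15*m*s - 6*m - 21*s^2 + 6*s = 6*m^2 + m*(15*s + 10) - 21*s^2 + 62*s - 16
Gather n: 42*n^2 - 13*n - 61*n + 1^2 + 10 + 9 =42*n^2 - 74*n + 20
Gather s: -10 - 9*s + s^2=s^2 - 9*s - 10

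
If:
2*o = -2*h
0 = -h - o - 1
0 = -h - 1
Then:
No Solution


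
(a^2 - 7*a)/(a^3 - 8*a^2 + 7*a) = 1/(a - 1)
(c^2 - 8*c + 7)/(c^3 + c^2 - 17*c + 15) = (c - 7)/(c^2 + 2*c - 15)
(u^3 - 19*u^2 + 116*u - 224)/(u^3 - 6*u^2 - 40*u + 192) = (u - 7)/(u + 6)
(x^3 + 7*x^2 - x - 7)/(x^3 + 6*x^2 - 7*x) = (x + 1)/x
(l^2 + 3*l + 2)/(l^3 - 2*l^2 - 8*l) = (l + 1)/(l*(l - 4))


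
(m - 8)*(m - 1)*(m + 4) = m^3 - 5*m^2 - 28*m + 32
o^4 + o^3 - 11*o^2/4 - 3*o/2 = o*(o - 3/2)*(o + 1/2)*(o + 2)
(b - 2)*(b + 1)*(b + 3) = b^3 + 2*b^2 - 5*b - 6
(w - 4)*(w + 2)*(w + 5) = w^3 + 3*w^2 - 18*w - 40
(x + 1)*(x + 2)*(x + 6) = x^3 + 9*x^2 + 20*x + 12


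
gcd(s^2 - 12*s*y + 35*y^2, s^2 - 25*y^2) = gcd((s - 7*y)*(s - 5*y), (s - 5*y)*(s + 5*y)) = -s + 5*y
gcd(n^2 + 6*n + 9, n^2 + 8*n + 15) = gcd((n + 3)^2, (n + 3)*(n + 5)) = n + 3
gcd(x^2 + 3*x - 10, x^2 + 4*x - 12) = x - 2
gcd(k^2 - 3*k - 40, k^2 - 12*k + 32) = k - 8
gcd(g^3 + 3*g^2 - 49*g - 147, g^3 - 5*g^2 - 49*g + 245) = g^2 - 49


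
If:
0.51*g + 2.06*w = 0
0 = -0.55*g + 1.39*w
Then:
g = 0.00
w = 0.00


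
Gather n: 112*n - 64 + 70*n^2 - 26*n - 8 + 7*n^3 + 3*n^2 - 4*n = 7*n^3 + 73*n^2 + 82*n - 72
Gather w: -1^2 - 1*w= -w - 1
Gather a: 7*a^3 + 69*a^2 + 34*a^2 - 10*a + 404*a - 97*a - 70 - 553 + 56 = 7*a^3 + 103*a^2 + 297*a - 567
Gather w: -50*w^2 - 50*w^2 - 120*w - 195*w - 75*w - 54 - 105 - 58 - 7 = -100*w^2 - 390*w - 224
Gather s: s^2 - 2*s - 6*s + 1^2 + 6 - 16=s^2 - 8*s - 9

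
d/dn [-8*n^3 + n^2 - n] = -24*n^2 + 2*n - 1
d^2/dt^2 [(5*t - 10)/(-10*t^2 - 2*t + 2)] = 5*(-(t - 2)*(10*t + 1)^2 + 3*(5*t - 3)*(5*t^2 + t - 1))/(5*t^2 + t - 1)^3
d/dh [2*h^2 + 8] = 4*h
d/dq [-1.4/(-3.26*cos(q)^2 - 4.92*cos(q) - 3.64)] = (9.128*cos(q) + 6.888)*sin(q)/(3.26*cos(q)^2 + 4.92*cos(q) + 3.64)^2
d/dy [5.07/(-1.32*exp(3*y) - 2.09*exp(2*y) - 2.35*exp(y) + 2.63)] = (20.0772*exp(2*y) + 21.1926*exp(y) + 11.9145)*exp(y)/(1.32*exp(3*y) + 2.09*exp(2*y) + 2.35*exp(y) - 2.63)^2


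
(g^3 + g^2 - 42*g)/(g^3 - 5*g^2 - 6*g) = (g + 7)/(g + 1)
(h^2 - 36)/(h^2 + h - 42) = (h + 6)/(h + 7)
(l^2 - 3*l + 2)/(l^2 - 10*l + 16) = (l - 1)/(l - 8)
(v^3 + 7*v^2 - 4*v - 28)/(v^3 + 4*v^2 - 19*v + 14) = (v + 2)/(v - 1)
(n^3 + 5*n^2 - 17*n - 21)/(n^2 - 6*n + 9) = (n^2 + 8*n + 7)/(n - 3)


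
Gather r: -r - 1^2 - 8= -r - 9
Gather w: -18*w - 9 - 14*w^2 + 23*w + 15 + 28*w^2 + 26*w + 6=14*w^2 + 31*w + 12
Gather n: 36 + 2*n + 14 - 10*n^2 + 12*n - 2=-10*n^2 + 14*n + 48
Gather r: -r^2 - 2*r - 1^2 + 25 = -r^2 - 2*r + 24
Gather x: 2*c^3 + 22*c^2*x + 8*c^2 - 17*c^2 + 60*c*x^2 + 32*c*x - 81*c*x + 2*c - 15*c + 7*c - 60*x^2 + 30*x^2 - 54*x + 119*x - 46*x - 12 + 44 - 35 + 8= 2*c^3 - 9*c^2 - 6*c + x^2*(60*c - 30) + x*(22*c^2 - 49*c + 19) + 5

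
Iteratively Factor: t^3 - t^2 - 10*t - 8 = (t + 2)*(t^2 - 3*t - 4) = (t + 1)*(t + 2)*(t - 4)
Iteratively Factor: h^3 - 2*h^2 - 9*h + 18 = (h - 3)*(h^2 + h - 6) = (h - 3)*(h + 3)*(h - 2)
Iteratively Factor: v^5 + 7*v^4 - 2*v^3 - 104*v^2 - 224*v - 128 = (v + 4)*(v^4 + 3*v^3 - 14*v^2 - 48*v - 32) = (v + 1)*(v + 4)*(v^3 + 2*v^2 - 16*v - 32) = (v + 1)*(v + 4)^2*(v^2 - 2*v - 8) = (v - 4)*(v + 1)*(v + 4)^2*(v + 2)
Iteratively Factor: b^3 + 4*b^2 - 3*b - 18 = (b - 2)*(b^2 + 6*b + 9) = (b - 2)*(b + 3)*(b + 3)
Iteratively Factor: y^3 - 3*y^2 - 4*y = (y - 4)*(y^2 + y) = y*(y - 4)*(y + 1)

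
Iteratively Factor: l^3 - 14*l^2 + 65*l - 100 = (l - 5)*(l^2 - 9*l + 20) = (l - 5)^2*(l - 4)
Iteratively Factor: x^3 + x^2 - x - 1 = (x - 1)*(x^2 + 2*x + 1) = (x - 1)*(x + 1)*(x + 1)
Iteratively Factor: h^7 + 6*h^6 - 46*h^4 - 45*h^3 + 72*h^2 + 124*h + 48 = (h + 1)*(h^6 + 5*h^5 - 5*h^4 - 41*h^3 - 4*h^2 + 76*h + 48) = (h + 1)*(h + 3)*(h^5 + 2*h^4 - 11*h^3 - 8*h^2 + 20*h + 16) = (h - 2)*(h + 1)*(h + 3)*(h^4 + 4*h^3 - 3*h^2 - 14*h - 8) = (h - 2)*(h + 1)^2*(h + 3)*(h^3 + 3*h^2 - 6*h - 8) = (h - 2)*(h + 1)^2*(h + 3)*(h + 4)*(h^2 - h - 2) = (h - 2)*(h + 1)^3*(h + 3)*(h + 4)*(h - 2)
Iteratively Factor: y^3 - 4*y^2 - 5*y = (y - 5)*(y^2 + y) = y*(y - 5)*(y + 1)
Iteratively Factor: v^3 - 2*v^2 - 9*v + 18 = (v - 3)*(v^2 + v - 6) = (v - 3)*(v + 3)*(v - 2)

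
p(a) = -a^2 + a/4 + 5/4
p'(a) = 1/4 - 2*a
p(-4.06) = -16.25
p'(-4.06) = 8.37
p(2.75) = -5.62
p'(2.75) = -5.25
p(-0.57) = 0.78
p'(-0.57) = 1.39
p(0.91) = 0.65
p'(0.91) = -1.57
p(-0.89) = 0.24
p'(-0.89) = 2.03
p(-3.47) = -11.66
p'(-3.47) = 7.19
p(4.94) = -21.92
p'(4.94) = -9.63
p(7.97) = -60.28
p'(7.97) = -15.69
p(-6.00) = -36.25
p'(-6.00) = 12.25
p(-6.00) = -36.25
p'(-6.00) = 12.25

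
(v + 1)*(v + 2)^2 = v^3 + 5*v^2 + 8*v + 4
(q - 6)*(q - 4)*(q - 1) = q^3 - 11*q^2 + 34*q - 24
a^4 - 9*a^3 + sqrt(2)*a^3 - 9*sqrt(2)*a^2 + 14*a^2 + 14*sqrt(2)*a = a*(a - 7)*(a - 2)*(a + sqrt(2))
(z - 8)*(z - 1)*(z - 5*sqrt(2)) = z^3 - 9*z^2 - 5*sqrt(2)*z^2 + 8*z + 45*sqrt(2)*z - 40*sqrt(2)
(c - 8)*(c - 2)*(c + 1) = c^3 - 9*c^2 + 6*c + 16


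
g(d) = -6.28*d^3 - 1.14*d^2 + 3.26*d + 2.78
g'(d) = -18.84*d^2 - 2.28*d + 3.26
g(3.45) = -257.42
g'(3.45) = -228.85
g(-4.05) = 388.06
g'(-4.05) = -296.53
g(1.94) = -41.04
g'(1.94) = -72.07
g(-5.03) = 756.75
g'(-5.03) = -461.94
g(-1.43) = 14.15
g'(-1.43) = -32.01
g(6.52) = -1765.04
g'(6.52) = -812.50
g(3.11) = -187.01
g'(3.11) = -186.05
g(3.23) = -210.21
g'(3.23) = -200.66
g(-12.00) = 10651.34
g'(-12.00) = -2682.34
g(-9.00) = 4459.22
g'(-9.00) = -1502.26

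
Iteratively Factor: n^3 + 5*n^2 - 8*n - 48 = (n + 4)*(n^2 + n - 12) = (n + 4)^2*(n - 3)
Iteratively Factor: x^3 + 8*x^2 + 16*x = (x + 4)*(x^2 + 4*x) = x*(x + 4)*(x + 4)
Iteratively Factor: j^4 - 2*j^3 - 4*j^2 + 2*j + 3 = (j + 1)*(j^3 - 3*j^2 - j + 3) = (j - 1)*(j + 1)*(j^2 - 2*j - 3) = (j - 1)*(j + 1)^2*(j - 3)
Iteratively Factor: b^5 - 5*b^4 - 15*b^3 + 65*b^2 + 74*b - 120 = (b - 4)*(b^4 - b^3 - 19*b^2 - 11*b + 30) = (b - 4)*(b + 2)*(b^3 - 3*b^2 - 13*b + 15) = (b - 5)*(b - 4)*(b + 2)*(b^2 + 2*b - 3) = (b - 5)*(b - 4)*(b + 2)*(b + 3)*(b - 1)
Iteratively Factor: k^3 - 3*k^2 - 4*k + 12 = (k + 2)*(k^2 - 5*k + 6) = (k - 3)*(k + 2)*(k - 2)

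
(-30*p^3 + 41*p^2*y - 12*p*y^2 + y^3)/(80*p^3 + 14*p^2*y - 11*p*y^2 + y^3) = (6*p^2 - 7*p*y + y^2)/(-16*p^2 - 6*p*y + y^2)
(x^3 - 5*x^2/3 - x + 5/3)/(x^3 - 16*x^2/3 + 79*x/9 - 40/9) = 3*(x + 1)/(3*x - 8)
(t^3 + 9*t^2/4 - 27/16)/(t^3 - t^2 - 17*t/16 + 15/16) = (4*t^2 + 12*t + 9)/(4*t^2 - t - 5)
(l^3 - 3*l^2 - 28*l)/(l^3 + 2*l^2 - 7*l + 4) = l*(l - 7)/(l^2 - 2*l + 1)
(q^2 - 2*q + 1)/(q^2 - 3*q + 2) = (q - 1)/(q - 2)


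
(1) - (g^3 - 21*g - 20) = -g^3 + 21*g + 21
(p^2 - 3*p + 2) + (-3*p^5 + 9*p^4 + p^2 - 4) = -3*p^5 + 9*p^4 + 2*p^2 - 3*p - 2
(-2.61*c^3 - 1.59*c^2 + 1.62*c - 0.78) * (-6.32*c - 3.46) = 16.4952*c^4 + 19.0794*c^3 - 4.737*c^2 - 0.675599999999999*c + 2.6988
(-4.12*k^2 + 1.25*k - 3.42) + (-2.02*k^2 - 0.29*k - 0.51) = -6.14*k^2 + 0.96*k - 3.93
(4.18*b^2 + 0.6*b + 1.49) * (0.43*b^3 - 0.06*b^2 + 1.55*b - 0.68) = 1.7974*b^5 + 0.00720000000000004*b^4 + 7.0837*b^3 - 2.0018*b^2 + 1.9015*b - 1.0132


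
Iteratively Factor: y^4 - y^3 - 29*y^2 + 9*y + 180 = (y - 3)*(y^3 + 2*y^2 - 23*y - 60) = (y - 3)*(y + 3)*(y^2 - y - 20) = (y - 3)*(y + 3)*(y + 4)*(y - 5)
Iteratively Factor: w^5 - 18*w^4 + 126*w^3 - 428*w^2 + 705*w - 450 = (w - 3)*(w^4 - 15*w^3 + 81*w^2 - 185*w + 150) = (w - 3)*(w - 2)*(w^3 - 13*w^2 + 55*w - 75) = (w - 5)*(w - 3)*(w - 2)*(w^2 - 8*w + 15) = (w - 5)*(w - 3)^2*(w - 2)*(w - 5)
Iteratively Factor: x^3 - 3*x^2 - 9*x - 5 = (x + 1)*(x^2 - 4*x - 5) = (x + 1)^2*(x - 5)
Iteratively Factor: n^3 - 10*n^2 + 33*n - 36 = (n - 4)*(n^2 - 6*n + 9) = (n - 4)*(n - 3)*(n - 3)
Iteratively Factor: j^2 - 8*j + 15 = (j - 5)*(j - 3)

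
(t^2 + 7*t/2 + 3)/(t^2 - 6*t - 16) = (t + 3/2)/(t - 8)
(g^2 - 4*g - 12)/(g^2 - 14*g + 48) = (g + 2)/(g - 8)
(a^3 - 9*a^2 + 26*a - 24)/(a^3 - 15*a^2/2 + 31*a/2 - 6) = 2*(a - 2)/(2*a - 1)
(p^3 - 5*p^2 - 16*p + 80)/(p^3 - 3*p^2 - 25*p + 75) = (p^2 - 16)/(p^2 + 2*p - 15)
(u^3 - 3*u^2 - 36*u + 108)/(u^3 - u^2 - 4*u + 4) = (u^3 - 3*u^2 - 36*u + 108)/(u^3 - u^2 - 4*u + 4)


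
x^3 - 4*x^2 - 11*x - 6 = (x - 6)*(x + 1)^2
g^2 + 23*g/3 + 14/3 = (g + 2/3)*(g + 7)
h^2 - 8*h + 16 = (h - 4)^2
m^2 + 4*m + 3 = (m + 1)*(m + 3)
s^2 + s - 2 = (s - 1)*(s + 2)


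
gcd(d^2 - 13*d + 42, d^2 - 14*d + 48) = d - 6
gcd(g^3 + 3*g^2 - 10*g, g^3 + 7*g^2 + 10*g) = g^2 + 5*g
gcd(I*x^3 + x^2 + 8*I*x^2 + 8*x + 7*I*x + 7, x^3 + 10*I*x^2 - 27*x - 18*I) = 1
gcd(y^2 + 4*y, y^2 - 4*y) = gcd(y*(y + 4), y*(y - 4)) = y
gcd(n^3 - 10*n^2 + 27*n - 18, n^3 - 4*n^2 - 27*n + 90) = n^2 - 9*n + 18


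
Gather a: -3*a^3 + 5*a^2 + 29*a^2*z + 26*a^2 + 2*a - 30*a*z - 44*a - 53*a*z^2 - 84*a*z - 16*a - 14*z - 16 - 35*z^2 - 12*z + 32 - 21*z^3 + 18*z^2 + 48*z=-3*a^3 + a^2*(29*z + 31) + a*(-53*z^2 - 114*z - 58) - 21*z^3 - 17*z^2 + 22*z + 16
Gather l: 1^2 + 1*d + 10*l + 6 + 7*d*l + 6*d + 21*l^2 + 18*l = 7*d + 21*l^2 + l*(7*d + 28) + 7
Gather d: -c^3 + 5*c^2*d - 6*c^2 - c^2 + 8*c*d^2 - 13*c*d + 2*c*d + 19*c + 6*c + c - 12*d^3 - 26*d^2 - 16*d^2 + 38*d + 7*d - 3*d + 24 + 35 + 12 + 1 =-c^3 - 7*c^2 + 26*c - 12*d^3 + d^2*(8*c - 42) + d*(5*c^2 - 11*c + 42) + 72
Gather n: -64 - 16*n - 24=-16*n - 88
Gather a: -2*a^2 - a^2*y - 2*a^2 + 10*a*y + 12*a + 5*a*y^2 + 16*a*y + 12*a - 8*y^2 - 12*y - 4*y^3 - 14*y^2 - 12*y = a^2*(-y - 4) + a*(5*y^2 + 26*y + 24) - 4*y^3 - 22*y^2 - 24*y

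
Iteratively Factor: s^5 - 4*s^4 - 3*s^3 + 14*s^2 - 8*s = (s - 1)*(s^4 - 3*s^3 - 6*s^2 + 8*s) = s*(s - 1)*(s^3 - 3*s^2 - 6*s + 8) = s*(s - 4)*(s - 1)*(s^2 + s - 2) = s*(s - 4)*(s - 1)*(s + 2)*(s - 1)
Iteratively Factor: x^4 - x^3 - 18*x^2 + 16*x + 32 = (x - 4)*(x^3 + 3*x^2 - 6*x - 8) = (x - 4)*(x + 1)*(x^2 + 2*x - 8) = (x - 4)*(x - 2)*(x + 1)*(x + 4)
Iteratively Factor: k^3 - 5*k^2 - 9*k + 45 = (k + 3)*(k^2 - 8*k + 15) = (k - 3)*(k + 3)*(k - 5)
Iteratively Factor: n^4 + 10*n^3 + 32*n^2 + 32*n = (n + 4)*(n^3 + 6*n^2 + 8*n) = (n + 2)*(n + 4)*(n^2 + 4*n) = (n + 2)*(n + 4)^2*(n)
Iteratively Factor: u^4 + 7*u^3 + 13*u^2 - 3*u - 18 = (u + 2)*(u^3 + 5*u^2 + 3*u - 9) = (u + 2)*(u + 3)*(u^2 + 2*u - 3) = (u + 2)*(u + 3)^2*(u - 1)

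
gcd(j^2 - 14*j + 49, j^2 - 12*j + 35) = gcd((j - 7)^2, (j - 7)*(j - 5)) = j - 7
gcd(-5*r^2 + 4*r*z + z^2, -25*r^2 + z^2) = 5*r + z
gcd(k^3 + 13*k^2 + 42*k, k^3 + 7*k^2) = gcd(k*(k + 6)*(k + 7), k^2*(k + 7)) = k^2 + 7*k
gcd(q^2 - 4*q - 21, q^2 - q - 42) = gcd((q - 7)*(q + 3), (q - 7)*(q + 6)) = q - 7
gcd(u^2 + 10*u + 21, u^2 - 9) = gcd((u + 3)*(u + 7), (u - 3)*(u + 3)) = u + 3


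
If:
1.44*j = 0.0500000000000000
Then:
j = 0.03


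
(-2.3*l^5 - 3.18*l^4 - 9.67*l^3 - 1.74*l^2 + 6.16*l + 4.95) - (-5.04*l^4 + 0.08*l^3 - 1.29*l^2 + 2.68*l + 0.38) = -2.3*l^5 + 1.86*l^4 - 9.75*l^3 - 0.45*l^2 + 3.48*l + 4.57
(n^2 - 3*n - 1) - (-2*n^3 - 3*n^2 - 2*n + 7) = 2*n^3 + 4*n^2 - n - 8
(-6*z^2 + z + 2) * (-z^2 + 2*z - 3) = 6*z^4 - 13*z^3 + 18*z^2 + z - 6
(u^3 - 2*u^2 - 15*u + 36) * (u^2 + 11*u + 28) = u^5 + 9*u^4 - 9*u^3 - 185*u^2 - 24*u + 1008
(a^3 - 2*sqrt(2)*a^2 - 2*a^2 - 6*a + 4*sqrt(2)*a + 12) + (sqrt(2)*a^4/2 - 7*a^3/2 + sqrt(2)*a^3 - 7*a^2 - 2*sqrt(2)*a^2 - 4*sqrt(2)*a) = sqrt(2)*a^4/2 - 5*a^3/2 + sqrt(2)*a^3 - 9*a^2 - 4*sqrt(2)*a^2 - 6*a + 12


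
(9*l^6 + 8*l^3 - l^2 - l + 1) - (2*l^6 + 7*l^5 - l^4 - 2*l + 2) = 7*l^6 - 7*l^5 + l^4 + 8*l^3 - l^2 + l - 1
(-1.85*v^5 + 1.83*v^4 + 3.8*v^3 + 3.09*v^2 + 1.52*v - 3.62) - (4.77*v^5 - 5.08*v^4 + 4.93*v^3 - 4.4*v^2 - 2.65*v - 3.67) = -6.62*v^5 + 6.91*v^4 - 1.13*v^3 + 7.49*v^2 + 4.17*v + 0.0499999999999998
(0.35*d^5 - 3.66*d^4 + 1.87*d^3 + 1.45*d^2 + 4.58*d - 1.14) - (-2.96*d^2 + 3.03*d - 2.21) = 0.35*d^5 - 3.66*d^4 + 1.87*d^3 + 4.41*d^2 + 1.55*d + 1.07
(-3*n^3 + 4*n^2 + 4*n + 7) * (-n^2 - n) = 3*n^5 - n^4 - 8*n^3 - 11*n^2 - 7*n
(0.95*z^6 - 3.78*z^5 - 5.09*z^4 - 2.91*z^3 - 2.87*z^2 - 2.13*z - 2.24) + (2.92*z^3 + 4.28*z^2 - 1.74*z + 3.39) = 0.95*z^6 - 3.78*z^5 - 5.09*z^4 + 0.00999999999999979*z^3 + 1.41*z^2 - 3.87*z + 1.15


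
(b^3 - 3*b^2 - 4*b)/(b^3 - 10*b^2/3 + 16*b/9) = 9*(b^2 - 3*b - 4)/(9*b^2 - 30*b + 16)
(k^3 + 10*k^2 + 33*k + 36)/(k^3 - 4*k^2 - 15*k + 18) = (k^2 + 7*k + 12)/(k^2 - 7*k + 6)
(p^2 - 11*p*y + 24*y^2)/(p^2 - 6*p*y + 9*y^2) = (-p + 8*y)/(-p + 3*y)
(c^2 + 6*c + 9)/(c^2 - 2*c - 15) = (c + 3)/(c - 5)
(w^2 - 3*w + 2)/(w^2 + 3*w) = (w^2 - 3*w + 2)/(w*(w + 3))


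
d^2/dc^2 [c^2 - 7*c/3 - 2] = 2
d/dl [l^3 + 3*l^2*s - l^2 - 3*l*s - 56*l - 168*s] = 3*l^2 + 6*l*s - 2*l - 3*s - 56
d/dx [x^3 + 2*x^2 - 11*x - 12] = 3*x^2 + 4*x - 11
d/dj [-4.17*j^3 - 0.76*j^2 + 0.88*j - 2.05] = -12.51*j^2 - 1.52*j + 0.88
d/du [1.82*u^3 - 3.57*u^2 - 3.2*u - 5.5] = 5.46*u^2 - 7.14*u - 3.2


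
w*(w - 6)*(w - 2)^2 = w^4 - 10*w^3 + 28*w^2 - 24*w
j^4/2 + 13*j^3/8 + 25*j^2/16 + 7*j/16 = j*(j/2 + 1/4)*(j + 1)*(j + 7/4)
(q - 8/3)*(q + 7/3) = q^2 - q/3 - 56/9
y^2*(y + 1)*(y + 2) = y^4 + 3*y^3 + 2*y^2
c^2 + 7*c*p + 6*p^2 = (c + p)*(c + 6*p)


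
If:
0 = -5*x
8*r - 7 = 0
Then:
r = 7/8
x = 0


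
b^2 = b^2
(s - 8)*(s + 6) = s^2 - 2*s - 48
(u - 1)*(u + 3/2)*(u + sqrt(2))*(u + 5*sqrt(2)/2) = u^4 + u^3/2 + 7*sqrt(2)*u^3/2 + 7*sqrt(2)*u^2/4 + 7*u^2/2 - 21*sqrt(2)*u/4 + 5*u/2 - 15/2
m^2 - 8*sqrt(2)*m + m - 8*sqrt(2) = (m + 1)*(m - 8*sqrt(2))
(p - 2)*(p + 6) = p^2 + 4*p - 12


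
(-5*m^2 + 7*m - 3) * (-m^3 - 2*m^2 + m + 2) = 5*m^5 + 3*m^4 - 16*m^3 + 3*m^2 + 11*m - 6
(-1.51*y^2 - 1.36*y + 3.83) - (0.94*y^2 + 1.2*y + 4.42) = -2.45*y^2 - 2.56*y - 0.59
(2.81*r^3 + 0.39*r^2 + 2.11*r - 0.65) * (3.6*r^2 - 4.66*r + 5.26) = 10.116*r^5 - 11.6906*r^4 + 20.5592*r^3 - 10.1212*r^2 + 14.1276*r - 3.419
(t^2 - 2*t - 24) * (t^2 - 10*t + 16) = t^4 - 12*t^3 + 12*t^2 + 208*t - 384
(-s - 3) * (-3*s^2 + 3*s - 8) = 3*s^3 + 6*s^2 - s + 24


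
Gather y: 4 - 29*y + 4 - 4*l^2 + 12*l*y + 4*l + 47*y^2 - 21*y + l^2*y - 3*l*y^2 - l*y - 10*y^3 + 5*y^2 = -4*l^2 + 4*l - 10*y^3 + y^2*(52 - 3*l) + y*(l^2 + 11*l - 50) + 8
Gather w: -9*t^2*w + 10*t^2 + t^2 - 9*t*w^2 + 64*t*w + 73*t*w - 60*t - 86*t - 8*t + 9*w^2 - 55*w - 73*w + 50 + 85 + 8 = 11*t^2 - 154*t + w^2*(9 - 9*t) + w*(-9*t^2 + 137*t - 128) + 143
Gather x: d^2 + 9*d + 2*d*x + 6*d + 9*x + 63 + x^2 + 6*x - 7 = d^2 + 15*d + x^2 + x*(2*d + 15) + 56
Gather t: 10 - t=10 - t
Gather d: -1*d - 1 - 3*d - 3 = -4*d - 4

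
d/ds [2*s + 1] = 2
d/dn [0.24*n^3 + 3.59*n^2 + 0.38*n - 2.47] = 0.72*n^2 + 7.18*n + 0.38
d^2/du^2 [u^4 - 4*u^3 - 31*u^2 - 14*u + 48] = 12*u^2 - 24*u - 62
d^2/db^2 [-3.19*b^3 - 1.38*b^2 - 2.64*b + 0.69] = -19.14*b - 2.76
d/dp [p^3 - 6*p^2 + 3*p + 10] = 3*p^2 - 12*p + 3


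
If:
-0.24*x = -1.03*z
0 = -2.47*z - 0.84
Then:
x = -1.46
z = -0.34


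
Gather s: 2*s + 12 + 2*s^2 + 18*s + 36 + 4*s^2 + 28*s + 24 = 6*s^2 + 48*s + 72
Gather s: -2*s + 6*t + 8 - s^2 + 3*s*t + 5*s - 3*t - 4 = -s^2 + s*(3*t + 3) + 3*t + 4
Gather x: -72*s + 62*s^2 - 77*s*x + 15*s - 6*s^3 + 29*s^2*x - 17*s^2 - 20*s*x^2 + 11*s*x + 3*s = -6*s^3 + 45*s^2 - 20*s*x^2 - 54*s + x*(29*s^2 - 66*s)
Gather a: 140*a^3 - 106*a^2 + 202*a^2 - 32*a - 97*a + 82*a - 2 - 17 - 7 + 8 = 140*a^3 + 96*a^2 - 47*a - 18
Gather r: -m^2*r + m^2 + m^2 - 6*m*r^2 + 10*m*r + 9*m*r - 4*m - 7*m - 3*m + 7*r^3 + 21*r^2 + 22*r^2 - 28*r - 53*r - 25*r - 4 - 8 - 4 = 2*m^2 - 14*m + 7*r^3 + r^2*(43 - 6*m) + r*(-m^2 + 19*m - 106) - 16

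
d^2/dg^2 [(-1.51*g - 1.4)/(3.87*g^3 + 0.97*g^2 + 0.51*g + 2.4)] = (-135.690714*g^5 - 285.622254*g^4 - 80.968304*g^3 + 143.81592*g^2 + 94.9554*g + 9.4866)/(57.960603*g^9 + 43.582779*g^8 + 33.838506*g^7 + 120.233287*g^6 + 58.515498*g^5 + 35.952651*g^4 + 74.129931*g^3 + 18.63432*g^2 + 8.8128*g + 13.824)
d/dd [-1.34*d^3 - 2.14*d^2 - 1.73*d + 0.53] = -4.02*d^2 - 4.28*d - 1.73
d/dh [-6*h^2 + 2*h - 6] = 2 - 12*h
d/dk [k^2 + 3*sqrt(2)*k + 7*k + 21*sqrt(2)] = 2*k + 3*sqrt(2) + 7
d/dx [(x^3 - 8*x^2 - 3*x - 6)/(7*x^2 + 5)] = (7*x^4 + 36*x^2 + 4*x - 15)/(49*x^4 + 70*x^2 + 25)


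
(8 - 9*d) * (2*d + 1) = -18*d^2 + 7*d + 8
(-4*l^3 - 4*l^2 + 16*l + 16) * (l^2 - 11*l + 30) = -4*l^5 + 40*l^4 - 60*l^3 - 280*l^2 + 304*l + 480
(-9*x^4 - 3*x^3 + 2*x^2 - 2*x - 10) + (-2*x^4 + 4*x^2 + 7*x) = -11*x^4 - 3*x^3 + 6*x^2 + 5*x - 10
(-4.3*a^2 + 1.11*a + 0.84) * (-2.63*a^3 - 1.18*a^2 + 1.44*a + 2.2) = 11.309*a^5 + 2.1547*a^4 - 9.711*a^3 - 8.8528*a^2 + 3.6516*a + 1.848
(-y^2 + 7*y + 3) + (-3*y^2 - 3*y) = -4*y^2 + 4*y + 3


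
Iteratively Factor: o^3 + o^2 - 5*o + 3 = (o + 3)*(o^2 - 2*o + 1) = (o - 1)*(o + 3)*(o - 1)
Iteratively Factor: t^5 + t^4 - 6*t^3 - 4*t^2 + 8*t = (t)*(t^4 + t^3 - 6*t^2 - 4*t + 8) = t*(t - 2)*(t^3 + 3*t^2 - 4) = t*(t - 2)*(t - 1)*(t^2 + 4*t + 4) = t*(t - 2)*(t - 1)*(t + 2)*(t + 2)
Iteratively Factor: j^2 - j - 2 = (j - 2)*(j + 1)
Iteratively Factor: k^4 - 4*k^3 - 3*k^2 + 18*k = (k + 2)*(k^3 - 6*k^2 + 9*k) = k*(k + 2)*(k^2 - 6*k + 9) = k*(k - 3)*(k + 2)*(k - 3)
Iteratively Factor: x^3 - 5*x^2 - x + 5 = (x - 5)*(x^2 - 1) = (x - 5)*(x + 1)*(x - 1)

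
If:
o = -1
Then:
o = -1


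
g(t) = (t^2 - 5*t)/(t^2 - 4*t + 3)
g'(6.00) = 0.25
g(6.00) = 0.40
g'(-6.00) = 0.00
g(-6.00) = 1.05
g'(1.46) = -8.19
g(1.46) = 7.30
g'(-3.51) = -0.03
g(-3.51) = 1.02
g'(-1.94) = -0.11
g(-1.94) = 0.93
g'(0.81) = -54.78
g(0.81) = -8.16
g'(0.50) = -7.52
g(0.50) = -1.80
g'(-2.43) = -0.07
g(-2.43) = 0.97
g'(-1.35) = -0.20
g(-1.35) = 0.84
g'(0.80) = -49.38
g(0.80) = -7.64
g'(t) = (4 - 2*t)*(t^2 - 5*t)/(t^2 - 4*t + 3)^2 + (2*t - 5)/(t^2 - 4*t + 3) = (t^2 + 6*t - 15)/(t^4 - 8*t^3 + 22*t^2 - 24*t + 9)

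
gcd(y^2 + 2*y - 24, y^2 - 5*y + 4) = y - 4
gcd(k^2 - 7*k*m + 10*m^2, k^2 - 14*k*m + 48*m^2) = 1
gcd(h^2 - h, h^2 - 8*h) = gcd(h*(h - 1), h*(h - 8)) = h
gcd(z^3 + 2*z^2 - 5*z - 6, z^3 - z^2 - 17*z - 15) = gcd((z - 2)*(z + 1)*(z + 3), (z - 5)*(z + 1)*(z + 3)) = z^2 + 4*z + 3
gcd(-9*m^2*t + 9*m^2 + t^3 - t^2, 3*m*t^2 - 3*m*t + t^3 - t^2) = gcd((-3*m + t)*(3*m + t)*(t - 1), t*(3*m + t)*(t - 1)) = 3*m*t - 3*m + t^2 - t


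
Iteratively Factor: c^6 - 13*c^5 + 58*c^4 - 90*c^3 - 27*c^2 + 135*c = (c - 5)*(c^5 - 8*c^4 + 18*c^3 - 27*c) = (c - 5)*(c - 3)*(c^4 - 5*c^3 + 3*c^2 + 9*c) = (c - 5)*(c - 3)^2*(c^3 - 2*c^2 - 3*c) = c*(c - 5)*(c - 3)^2*(c^2 - 2*c - 3) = c*(c - 5)*(c - 3)^2*(c + 1)*(c - 3)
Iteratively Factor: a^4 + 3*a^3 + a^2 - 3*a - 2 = (a + 1)*(a^3 + 2*a^2 - a - 2) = (a + 1)^2*(a^2 + a - 2) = (a + 1)^2*(a + 2)*(a - 1)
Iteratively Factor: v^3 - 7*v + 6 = (v + 3)*(v^2 - 3*v + 2) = (v - 2)*(v + 3)*(v - 1)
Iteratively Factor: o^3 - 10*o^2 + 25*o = (o - 5)*(o^2 - 5*o) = (o - 5)^2*(o)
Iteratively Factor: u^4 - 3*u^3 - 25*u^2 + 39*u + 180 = (u + 3)*(u^3 - 6*u^2 - 7*u + 60) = (u + 3)^2*(u^2 - 9*u + 20) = (u - 4)*(u + 3)^2*(u - 5)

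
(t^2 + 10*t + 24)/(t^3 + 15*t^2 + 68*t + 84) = (t + 4)/(t^2 + 9*t + 14)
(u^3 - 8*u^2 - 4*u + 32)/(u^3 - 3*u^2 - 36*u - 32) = (u^2 - 4)/(u^2 + 5*u + 4)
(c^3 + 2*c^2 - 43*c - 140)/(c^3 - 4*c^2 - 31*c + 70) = (c + 4)/(c - 2)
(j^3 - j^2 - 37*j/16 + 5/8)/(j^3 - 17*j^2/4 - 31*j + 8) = (4*j^2 - 3*j - 10)/(4*(j^2 - 4*j - 32))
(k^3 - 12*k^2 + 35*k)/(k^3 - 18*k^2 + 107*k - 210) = k/(k - 6)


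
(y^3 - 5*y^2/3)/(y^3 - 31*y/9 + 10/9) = 3*y^2/(3*y^2 + 5*y - 2)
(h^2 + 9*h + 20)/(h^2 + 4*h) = (h + 5)/h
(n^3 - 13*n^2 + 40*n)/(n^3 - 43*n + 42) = n*(n^2 - 13*n + 40)/(n^3 - 43*n + 42)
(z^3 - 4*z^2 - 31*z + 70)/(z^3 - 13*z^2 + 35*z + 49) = (z^2 + 3*z - 10)/(z^2 - 6*z - 7)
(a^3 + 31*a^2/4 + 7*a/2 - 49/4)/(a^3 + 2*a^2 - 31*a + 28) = (a + 7/4)/(a - 4)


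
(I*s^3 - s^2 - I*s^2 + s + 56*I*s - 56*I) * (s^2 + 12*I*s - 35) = I*s^5 - 13*s^4 - I*s^4 + 13*s^3 + 9*I*s^3 - 637*s^2 - 9*I*s^2 + 637*s - 1960*I*s + 1960*I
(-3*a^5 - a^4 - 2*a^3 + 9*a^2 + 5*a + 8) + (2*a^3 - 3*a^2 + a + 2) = -3*a^5 - a^4 + 6*a^2 + 6*a + 10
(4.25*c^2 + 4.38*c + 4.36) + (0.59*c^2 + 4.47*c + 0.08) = 4.84*c^2 + 8.85*c + 4.44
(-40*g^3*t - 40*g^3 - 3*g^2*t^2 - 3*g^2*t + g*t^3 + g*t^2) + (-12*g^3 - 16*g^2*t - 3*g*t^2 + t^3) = -40*g^3*t - 52*g^3 - 3*g^2*t^2 - 19*g^2*t + g*t^3 - 2*g*t^2 + t^3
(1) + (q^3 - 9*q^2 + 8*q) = q^3 - 9*q^2 + 8*q + 1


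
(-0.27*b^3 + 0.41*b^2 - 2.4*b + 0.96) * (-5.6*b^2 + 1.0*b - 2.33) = 1.512*b^5 - 2.566*b^4 + 14.4791*b^3 - 8.7313*b^2 + 6.552*b - 2.2368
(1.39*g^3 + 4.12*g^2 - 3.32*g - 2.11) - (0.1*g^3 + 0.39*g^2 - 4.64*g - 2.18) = 1.29*g^3 + 3.73*g^2 + 1.32*g + 0.0700000000000003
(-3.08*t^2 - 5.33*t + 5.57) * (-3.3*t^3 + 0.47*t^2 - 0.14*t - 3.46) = 10.164*t^5 + 16.1414*t^4 - 20.4549*t^3 + 14.0209*t^2 + 17.662*t - 19.2722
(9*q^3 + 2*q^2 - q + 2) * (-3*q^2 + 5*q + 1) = -27*q^5 + 39*q^4 + 22*q^3 - 9*q^2 + 9*q + 2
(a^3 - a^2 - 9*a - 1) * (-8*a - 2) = -8*a^4 + 6*a^3 + 74*a^2 + 26*a + 2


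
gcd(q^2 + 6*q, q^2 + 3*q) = q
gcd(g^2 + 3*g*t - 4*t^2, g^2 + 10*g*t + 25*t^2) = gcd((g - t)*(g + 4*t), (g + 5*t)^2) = 1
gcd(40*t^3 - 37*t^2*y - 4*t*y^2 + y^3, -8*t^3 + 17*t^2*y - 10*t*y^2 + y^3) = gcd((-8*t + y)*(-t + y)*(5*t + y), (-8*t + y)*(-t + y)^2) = 8*t^2 - 9*t*y + y^2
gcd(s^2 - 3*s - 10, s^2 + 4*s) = 1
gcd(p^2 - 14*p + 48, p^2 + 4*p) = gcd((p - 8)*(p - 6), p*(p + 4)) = 1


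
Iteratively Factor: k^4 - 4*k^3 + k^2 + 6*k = (k)*(k^3 - 4*k^2 + k + 6) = k*(k + 1)*(k^2 - 5*k + 6) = k*(k - 2)*(k + 1)*(k - 3)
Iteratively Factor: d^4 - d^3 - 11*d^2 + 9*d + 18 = (d - 2)*(d^3 + d^2 - 9*d - 9) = (d - 3)*(d - 2)*(d^2 + 4*d + 3) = (d - 3)*(d - 2)*(d + 1)*(d + 3)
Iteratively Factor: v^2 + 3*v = (v + 3)*(v)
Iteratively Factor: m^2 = (m)*(m)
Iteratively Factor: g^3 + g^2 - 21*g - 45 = (g + 3)*(g^2 - 2*g - 15) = (g + 3)^2*(g - 5)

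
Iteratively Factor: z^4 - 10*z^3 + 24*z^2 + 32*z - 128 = (z - 4)*(z^3 - 6*z^2 + 32) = (z - 4)^2*(z^2 - 2*z - 8) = (z - 4)^3*(z + 2)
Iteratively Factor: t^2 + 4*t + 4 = (t + 2)*(t + 2)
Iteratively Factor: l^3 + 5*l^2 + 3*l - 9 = (l + 3)*(l^2 + 2*l - 3) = (l + 3)^2*(l - 1)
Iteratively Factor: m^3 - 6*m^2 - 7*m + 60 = (m - 4)*(m^2 - 2*m - 15) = (m - 5)*(m - 4)*(m + 3)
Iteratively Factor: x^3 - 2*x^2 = (x)*(x^2 - 2*x) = x*(x - 2)*(x)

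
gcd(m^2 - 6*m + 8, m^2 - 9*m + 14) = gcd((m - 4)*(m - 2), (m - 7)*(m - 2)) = m - 2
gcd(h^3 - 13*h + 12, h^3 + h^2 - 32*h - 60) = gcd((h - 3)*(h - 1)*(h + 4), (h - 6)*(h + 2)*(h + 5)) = 1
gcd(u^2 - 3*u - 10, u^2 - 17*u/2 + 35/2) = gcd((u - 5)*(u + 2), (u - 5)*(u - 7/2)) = u - 5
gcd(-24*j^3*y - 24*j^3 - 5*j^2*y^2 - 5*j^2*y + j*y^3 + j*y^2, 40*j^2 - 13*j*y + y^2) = -8*j + y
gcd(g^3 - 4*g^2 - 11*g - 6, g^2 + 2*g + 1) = g^2 + 2*g + 1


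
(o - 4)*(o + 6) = o^2 + 2*o - 24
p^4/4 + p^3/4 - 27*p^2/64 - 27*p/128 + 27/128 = (p/4 + 1/4)*(p - 3/4)^2*(p + 3/2)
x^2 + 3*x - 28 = (x - 4)*(x + 7)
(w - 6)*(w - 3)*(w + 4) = w^3 - 5*w^2 - 18*w + 72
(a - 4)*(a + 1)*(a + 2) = a^3 - a^2 - 10*a - 8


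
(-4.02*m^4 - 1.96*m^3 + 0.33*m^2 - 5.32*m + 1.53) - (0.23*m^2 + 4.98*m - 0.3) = -4.02*m^4 - 1.96*m^3 + 0.1*m^2 - 10.3*m + 1.83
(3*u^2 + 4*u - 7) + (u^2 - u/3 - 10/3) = 4*u^2 + 11*u/3 - 31/3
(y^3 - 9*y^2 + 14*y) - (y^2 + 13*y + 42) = y^3 - 10*y^2 + y - 42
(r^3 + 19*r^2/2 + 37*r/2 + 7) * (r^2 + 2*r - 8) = r^5 + 23*r^4/2 + 59*r^3/2 - 32*r^2 - 134*r - 56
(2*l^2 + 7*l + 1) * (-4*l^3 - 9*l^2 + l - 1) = -8*l^5 - 46*l^4 - 65*l^3 - 4*l^2 - 6*l - 1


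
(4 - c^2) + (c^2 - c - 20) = -c - 16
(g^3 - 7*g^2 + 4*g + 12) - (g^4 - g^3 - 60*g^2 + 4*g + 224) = -g^4 + 2*g^3 + 53*g^2 - 212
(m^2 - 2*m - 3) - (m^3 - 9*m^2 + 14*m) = -m^3 + 10*m^2 - 16*m - 3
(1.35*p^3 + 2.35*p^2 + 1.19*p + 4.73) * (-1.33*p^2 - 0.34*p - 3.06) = -1.7955*p^5 - 3.5845*p^4 - 6.5127*p^3 - 13.8865*p^2 - 5.2496*p - 14.4738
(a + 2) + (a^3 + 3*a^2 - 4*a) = a^3 + 3*a^2 - 3*a + 2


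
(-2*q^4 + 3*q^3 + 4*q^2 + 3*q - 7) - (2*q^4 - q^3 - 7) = -4*q^4 + 4*q^3 + 4*q^2 + 3*q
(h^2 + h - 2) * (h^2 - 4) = h^4 + h^3 - 6*h^2 - 4*h + 8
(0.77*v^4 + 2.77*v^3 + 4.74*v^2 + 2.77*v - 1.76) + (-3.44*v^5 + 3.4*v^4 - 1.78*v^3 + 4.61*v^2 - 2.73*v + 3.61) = -3.44*v^5 + 4.17*v^4 + 0.99*v^3 + 9.35*v^2 + 0.04*v + 1.85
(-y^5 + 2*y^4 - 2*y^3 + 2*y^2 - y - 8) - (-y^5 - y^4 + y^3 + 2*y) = 3*y^4 - 3*y^3 + 2*y^2 - 3*y - 8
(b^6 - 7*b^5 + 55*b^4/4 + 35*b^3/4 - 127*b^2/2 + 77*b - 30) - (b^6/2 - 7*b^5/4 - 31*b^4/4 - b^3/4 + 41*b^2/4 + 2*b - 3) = b^6/2 - 21*b^5/4 + 43*b^4/2 + 9*b^3 - 295*b^2/4 + 75*b - 27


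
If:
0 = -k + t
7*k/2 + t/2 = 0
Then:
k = 0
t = 0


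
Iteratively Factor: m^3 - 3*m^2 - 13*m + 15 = (m - 1)*(m^2 - 2*m - 15) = (m - 1)*(m + 3)*(m - 5)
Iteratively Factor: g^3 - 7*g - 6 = (g + 2)*(g^2 - 2*g - 3) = (g - 3)*(g + 2)*(g + 1)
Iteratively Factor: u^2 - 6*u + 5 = (u - 1)*(u - 5)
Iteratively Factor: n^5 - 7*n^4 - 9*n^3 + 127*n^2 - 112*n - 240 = (n - 5)*(n^4 - 2*n^3 - 19*n^2 + 32*n + 48) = (n - 5)*(n + 1)*(n^3 - 3*n^2 - 16*n + 48) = (n - 5)*(n - 4)*(n + 1)*(n^2 + n - 12) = (n - 5)*(n - 4)*(n - 3)*(n + 1)*(n + 4)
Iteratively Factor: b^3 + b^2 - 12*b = (b - 3)*(b^2 + 4*b) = (b - 3)*(b + 4)*(b)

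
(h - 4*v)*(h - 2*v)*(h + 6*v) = h^3 - 28*h*v^2 + 48*v^3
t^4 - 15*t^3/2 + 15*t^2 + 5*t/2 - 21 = (t - 7/2)*(t - 3)*(t - 2)*(t + 1)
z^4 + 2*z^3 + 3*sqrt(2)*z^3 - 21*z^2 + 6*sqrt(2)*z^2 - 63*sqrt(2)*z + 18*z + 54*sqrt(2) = (z - 3)*(z - 1)*(z + 6)*(z + 3*sqrt(2))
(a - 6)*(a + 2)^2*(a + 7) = a^4 + 5*a^3 - 34*a^2 - 164*a - 168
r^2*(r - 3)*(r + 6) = r^4 + 3*r^3 - 18*r^2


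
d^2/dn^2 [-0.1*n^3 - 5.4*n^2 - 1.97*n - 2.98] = -0.6*n - 10.8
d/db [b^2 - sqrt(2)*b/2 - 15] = 2*b - sqrt(2)/2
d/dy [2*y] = 2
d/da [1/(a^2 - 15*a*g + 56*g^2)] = (-2*a + 15*g)/(a^2 - 15*a*g + 56*g^2)^2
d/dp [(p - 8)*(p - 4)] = 2*p - 12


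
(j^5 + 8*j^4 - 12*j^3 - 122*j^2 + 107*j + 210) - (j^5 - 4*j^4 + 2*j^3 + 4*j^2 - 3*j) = 12*j^4 - 14*j^3 - 126*j^2 + 110*j + 210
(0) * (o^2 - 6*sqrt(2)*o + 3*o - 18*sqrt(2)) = 0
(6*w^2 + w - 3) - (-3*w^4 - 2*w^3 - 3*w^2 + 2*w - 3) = 3*w^4 + 2*w^3 + 9*w^2 - w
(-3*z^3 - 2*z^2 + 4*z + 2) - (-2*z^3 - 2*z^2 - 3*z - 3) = -z^3 + 7*z + 5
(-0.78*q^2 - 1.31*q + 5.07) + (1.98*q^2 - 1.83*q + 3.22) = 1.2*q^2 - 3.14*q + 8.29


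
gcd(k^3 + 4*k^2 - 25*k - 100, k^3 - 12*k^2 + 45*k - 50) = k - 5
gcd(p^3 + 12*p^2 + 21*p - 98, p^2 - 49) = p + 7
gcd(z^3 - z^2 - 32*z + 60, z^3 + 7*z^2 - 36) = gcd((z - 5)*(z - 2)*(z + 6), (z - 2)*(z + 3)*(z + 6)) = z^2 + 4*z - 12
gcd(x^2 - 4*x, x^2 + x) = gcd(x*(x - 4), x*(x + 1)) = x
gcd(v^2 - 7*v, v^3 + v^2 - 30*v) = v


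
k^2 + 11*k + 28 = (k + 4)*(k + 7)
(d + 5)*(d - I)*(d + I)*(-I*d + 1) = -I*d^4 + d^3 - 5*I*d^3 + 5*d^2 - I*d^2 + d - 5*I*d + 5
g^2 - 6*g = g*(g - 6)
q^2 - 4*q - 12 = (q - 6)*(q + 2)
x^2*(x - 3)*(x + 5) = x^4 + 2*x^3 - 15*x^2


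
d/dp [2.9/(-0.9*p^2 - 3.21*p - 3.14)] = (5.22*p + 9.309)/(0.9*p^2 + 3.21*p + 3.14)^2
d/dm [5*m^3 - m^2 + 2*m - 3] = 15*m^2 - 2*m + 2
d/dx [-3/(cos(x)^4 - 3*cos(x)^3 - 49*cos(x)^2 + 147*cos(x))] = 3*(-4*cos(x)^3 + 9*cos(x)^2 + 98*cos(x) - 147)*sin(x)/((cos(x)^3 - 3*cos(x)^2 - 49*cos(x) + 147)^2*cos(x)^2)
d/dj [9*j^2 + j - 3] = 18*j + 1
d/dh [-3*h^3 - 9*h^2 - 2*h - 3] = -9*h^2 - 18*h - 2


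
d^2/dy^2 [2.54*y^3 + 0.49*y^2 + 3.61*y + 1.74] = 15.24*y + 0.98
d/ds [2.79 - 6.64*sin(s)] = -6.64*cos(s)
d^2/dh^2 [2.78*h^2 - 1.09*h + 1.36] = 5.56000000000000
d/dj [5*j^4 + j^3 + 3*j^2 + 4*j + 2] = 20*j^3 + 3*j^2 + 6*j + 4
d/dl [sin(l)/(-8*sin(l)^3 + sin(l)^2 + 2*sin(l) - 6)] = (16*sin(l)^3 - sin(l)^2 - 6)*cos(l)/(8*sin(l)^3 - sin(l)^2 - 2*sin(l) + 6)^2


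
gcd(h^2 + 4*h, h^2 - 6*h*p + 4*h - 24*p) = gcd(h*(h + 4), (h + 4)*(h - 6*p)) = h + 4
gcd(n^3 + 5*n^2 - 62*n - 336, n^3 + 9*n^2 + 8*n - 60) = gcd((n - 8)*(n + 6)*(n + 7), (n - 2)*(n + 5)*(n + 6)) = n + 6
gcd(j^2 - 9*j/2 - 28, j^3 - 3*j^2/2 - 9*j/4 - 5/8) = 1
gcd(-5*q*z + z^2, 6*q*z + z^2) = z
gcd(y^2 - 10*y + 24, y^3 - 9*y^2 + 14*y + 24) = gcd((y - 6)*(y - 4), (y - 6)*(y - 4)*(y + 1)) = y^2 - 10*y + 24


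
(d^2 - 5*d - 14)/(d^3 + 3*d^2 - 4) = (d - 7)/(d^2 + d - 2)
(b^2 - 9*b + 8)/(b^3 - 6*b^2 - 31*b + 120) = (b - 1)/(b^2 + 2*b - 15)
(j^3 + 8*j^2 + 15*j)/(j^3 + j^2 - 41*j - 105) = j/(j - 7)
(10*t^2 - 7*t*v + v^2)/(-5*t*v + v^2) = (-2*t + v)/v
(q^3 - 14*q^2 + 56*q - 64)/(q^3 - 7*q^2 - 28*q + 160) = (q - 2)/(q + 5)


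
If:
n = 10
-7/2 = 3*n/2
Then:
No Solution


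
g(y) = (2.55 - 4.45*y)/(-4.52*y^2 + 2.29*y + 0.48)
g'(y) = (2.55 - 4.45*y)*(9.04*y - 2.29)/(-4.52*y^2 + 2.29*y + 0.48)^2 - 4.45/(-4.52*y^2 + 2.29*y + 0.48) = (-20.114*y^2 + 23.052*y - 7.9755)/(20.4304*y^4 - 20.7016*y^3 + 0.904900000000001*y^2 + 2.1984*y + 0.2304)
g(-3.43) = -0.29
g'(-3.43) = -0.09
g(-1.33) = -0.80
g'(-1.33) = -0.67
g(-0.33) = -5.23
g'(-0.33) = -30.14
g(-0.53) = -2.45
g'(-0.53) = -6.44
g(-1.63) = -0.64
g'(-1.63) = -0.42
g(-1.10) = -0.99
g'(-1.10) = -1.02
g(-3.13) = -0.32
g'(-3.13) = -0.11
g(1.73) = 0.57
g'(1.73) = -0.34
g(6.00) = 0.16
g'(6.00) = -0.03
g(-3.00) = -0.34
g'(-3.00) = -0.12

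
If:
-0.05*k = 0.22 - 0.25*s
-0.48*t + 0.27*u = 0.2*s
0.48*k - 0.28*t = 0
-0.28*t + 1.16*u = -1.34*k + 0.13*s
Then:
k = -0.14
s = 0.85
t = -0.24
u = 0.20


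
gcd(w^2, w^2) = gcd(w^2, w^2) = w^2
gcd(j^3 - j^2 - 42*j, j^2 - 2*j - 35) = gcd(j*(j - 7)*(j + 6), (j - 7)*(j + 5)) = j - 7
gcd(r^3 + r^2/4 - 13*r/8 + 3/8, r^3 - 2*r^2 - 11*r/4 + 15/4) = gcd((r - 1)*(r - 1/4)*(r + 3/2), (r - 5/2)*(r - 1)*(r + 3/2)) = r^2 + r/2 - 3/2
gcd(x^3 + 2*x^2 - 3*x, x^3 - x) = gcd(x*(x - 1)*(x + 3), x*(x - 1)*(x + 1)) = x^2 - x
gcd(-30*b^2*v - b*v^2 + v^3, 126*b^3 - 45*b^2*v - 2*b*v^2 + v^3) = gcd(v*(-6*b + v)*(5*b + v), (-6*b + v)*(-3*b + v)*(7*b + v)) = -6*b + v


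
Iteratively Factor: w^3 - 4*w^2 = (w)*(w^2 - 4*w) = w*(w - 4)*(w)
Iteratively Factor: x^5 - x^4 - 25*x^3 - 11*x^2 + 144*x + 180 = (x + 2)*(x^4 - 3*x^3 - 19*x^2 + 27*x + 90) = (x - 5)*(x + 2)*(x^3 + 2*x^2 - 9*x - 18) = (x - 5)*(x + 2)^2*(x^2 - 9) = (x - 5)*(x - 3)*(x + 2)^2*(x + 3)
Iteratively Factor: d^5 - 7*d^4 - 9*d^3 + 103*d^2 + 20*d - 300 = (d - 5)*(d^4 - 2*d^3 - 19*d^2 + 8*d + 60) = (d - 5)*(d + 2)*(d^3 - 4*d^2 - 11*d + 30) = (d - 5)*(d - 2)*(d + 2)*(d^2 - 2*d - 15) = (d - 5)*(d - 2)*(d + 2)*(d + 3)*(d - 5)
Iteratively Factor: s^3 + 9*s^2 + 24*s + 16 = (s + 4)*(s^2 + 5*s + 4) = (s + 4)^2*(s + 1)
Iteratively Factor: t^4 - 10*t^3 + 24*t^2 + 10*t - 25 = (t - 5)*(t^3 - 5*t^2 - t + 5) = (t - 5)*(t + 1)*(t^2 - 6*t + 5) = (t - 5)*(t - 1)*(t + 1)*(t - 5)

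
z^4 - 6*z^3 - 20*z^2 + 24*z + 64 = (z - 8)*(z - 2)*(z + 2)^2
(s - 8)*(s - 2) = s^2 - 10*s + 16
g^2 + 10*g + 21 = (g + 3)*(g + 7)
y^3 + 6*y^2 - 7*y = y*(y - 1)*(y + 7)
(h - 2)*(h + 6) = h^2 + 4*h - 12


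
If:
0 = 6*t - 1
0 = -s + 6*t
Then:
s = 1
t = 1/6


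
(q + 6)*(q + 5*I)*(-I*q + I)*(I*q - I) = q^4 + 4*q^3 + 5*I*q^3 - 11*q^2 + 20*I*q^2 + 6*q - 55*I*q + 30*I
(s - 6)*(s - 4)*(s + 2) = s^3 - 8*s^2 + 4*s + 48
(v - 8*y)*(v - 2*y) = v^2 - 10*v*y + 16*y^2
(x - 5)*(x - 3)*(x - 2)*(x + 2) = x^4 - 8*x^3 + 11*x^2 + 32*x - 60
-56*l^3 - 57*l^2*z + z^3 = (-8*l + z)*(l + z)*(7*l + z)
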